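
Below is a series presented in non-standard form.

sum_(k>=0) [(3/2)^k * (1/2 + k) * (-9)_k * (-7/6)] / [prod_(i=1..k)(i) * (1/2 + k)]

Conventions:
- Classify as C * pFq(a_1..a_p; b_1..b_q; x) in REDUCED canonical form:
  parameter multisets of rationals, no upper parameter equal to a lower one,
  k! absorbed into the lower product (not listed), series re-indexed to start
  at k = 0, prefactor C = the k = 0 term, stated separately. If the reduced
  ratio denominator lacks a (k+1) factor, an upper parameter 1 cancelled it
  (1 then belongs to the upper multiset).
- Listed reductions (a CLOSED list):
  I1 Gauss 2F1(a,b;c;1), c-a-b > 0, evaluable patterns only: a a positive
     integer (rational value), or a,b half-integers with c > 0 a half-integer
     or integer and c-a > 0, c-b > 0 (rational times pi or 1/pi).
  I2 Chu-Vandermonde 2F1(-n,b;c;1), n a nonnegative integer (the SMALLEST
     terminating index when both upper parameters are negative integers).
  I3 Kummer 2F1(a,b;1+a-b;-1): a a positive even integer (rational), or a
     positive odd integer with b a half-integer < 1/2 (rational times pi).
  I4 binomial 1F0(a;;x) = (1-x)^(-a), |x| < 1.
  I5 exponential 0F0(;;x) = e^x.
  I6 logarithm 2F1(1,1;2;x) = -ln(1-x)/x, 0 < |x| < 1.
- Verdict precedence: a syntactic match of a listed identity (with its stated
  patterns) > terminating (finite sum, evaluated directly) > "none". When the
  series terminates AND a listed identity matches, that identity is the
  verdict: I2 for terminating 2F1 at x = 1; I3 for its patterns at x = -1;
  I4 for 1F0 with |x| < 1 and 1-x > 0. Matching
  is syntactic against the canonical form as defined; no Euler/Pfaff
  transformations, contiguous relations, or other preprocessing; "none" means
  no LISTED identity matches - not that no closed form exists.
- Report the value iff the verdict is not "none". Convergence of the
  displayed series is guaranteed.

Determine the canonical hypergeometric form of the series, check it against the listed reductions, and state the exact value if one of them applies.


At argument 3/2: a 1F0 with upper {-9}, lower {-}, scaled by C = -7/6. Verdict: terminating at k = 9: the factor (-9)_k kills every later term; summing the 10 survivors is exact. Sum: 7/3072.

Key observation: t_0 = -7/6 here, and the product of the first k integers (C = -7/6) is k!.
Adjacent-term ratio: r(k) = (3/2) * (k-9) / [(k+1)] - rational in k. x = (3/2); t_0 = -7/6; negate the roots.


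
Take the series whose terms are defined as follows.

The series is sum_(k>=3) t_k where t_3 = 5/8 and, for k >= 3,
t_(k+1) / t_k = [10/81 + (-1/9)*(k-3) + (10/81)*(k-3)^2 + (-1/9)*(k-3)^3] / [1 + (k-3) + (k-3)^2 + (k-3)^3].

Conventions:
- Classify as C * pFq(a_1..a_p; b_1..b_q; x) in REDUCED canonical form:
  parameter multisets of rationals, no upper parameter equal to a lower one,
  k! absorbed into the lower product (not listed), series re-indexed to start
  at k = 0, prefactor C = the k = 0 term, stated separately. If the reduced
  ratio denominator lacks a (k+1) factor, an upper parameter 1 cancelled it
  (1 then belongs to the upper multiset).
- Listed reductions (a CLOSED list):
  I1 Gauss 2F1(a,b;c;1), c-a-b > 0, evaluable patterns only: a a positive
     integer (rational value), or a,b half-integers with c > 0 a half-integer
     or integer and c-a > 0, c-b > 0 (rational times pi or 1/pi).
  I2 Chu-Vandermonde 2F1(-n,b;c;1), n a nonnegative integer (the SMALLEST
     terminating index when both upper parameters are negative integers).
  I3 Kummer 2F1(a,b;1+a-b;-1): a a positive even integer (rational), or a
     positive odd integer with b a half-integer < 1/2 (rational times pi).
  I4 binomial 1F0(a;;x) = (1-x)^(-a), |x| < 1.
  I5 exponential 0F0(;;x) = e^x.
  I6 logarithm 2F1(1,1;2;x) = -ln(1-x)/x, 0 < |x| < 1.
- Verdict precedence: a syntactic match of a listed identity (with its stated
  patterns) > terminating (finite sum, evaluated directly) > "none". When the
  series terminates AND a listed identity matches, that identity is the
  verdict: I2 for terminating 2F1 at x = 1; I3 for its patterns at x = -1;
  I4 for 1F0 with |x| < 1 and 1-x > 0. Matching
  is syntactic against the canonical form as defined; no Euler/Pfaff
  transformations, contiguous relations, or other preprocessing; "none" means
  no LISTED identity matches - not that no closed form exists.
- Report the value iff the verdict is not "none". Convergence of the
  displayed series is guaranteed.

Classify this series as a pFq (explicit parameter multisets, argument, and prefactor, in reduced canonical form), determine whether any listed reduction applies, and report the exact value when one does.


x = -1/9 here; the reduced form reads 1F0, upper {-10/9}, lower {-}, C = 5/8. Verdict: binomial (I4) fires (the 1F0 binomial series: exponent 10/9, x = -1/9). Hence: (5/8) * (10/9)^(10/9).

Key step: t_0 being 5/8, the expanded ratio factors over Q; C = 5/8, roots give parameters.
Ratio: r(k) = (-1/9) * (k-10/9) / [(k+1)] ; factor over Q: parameters, x = (-1/9), and C = 5/8.


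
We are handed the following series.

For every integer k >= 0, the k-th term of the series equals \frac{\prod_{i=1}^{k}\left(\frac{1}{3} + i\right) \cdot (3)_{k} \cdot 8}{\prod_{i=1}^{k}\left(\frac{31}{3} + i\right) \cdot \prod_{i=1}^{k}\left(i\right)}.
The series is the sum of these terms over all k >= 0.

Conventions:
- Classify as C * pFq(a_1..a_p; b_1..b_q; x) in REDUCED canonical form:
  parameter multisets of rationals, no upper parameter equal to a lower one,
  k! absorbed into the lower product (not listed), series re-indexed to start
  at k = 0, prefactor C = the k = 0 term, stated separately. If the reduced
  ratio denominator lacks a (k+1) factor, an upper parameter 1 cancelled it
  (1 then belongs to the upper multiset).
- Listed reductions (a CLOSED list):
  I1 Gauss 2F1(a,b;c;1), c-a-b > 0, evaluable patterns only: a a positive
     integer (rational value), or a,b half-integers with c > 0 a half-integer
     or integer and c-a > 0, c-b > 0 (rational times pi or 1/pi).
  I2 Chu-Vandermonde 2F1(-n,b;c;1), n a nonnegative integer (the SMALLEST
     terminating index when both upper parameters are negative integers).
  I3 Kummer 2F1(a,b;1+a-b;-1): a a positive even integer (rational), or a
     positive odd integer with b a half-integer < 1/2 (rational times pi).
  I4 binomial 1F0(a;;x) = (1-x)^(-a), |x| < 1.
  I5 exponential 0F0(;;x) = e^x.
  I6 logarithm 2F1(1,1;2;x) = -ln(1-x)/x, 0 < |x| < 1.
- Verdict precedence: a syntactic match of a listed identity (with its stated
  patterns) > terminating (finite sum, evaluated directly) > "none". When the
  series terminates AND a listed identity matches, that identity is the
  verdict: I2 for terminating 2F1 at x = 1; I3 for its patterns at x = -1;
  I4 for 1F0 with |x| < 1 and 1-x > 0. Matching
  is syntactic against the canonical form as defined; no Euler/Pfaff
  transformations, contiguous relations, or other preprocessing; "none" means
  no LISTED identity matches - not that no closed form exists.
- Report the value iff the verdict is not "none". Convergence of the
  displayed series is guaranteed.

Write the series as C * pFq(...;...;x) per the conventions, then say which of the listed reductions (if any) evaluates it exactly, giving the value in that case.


With C = 8: the canonical form is 2F1(\frac{4}{3}, 3; \frac{34}{3}; 1). Verdict: this is Gauss (I1, integer-parameter pattern) (x = 1: the Gamma ratio telescopes since c-a-b = 7 > 0 and a = 3 in Z>0). Hence: \frac{3100}{243}.

Key observation: with t_0 = 8, the product of the first k integers (C = 8) is k!.
Consecutive-term ratio: r(k) = 1 * (k+\frac{4}{3}) (k+3) / [(k+\frac{34}{3}) (k+1)] - poly over poly, x = 1 from leading terms; C = 8 at k = 0.


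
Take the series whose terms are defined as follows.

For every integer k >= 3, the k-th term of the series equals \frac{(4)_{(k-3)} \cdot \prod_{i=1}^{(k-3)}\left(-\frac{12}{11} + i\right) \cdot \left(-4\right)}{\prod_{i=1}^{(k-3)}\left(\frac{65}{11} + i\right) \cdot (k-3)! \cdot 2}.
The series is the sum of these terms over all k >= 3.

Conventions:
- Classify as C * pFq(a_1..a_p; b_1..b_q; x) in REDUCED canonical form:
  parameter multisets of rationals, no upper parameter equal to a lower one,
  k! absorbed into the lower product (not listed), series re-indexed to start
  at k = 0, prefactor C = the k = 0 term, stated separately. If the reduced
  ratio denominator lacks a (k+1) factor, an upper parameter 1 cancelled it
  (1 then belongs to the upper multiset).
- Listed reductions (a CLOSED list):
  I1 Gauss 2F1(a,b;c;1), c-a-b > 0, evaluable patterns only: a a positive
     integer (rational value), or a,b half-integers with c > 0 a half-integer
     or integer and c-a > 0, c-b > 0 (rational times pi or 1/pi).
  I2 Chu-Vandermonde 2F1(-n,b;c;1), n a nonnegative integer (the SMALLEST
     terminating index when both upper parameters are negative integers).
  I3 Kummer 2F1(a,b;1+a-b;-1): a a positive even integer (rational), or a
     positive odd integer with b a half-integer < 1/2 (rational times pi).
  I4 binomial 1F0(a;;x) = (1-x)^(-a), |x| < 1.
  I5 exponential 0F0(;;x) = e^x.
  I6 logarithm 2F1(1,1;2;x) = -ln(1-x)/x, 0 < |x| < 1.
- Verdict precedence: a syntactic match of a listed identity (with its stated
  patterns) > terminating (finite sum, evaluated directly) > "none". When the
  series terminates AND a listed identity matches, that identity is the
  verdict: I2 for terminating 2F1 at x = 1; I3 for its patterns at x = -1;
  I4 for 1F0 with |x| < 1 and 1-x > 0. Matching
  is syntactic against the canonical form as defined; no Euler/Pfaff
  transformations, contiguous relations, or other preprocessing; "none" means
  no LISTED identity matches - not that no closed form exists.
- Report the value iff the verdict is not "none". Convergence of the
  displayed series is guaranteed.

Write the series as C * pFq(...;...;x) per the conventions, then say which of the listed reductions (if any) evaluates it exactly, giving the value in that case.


x = 1 here; the reduced form reads 2F1, upper {-\frac{1}{11}, 4}, lower {\frac{76}{11}}, C = -2. Verdict (x = 1): Gauss (I1, integer-parameter pattern) applies (x = 1: the Gamma ratio telescopes since c-a-b = 3 > 0 and a = 4 in Z>0). Value: -\frac{26832}{14641}.

Structural cue: t_0 = -2 here, and the running product (prefactor -2) telescopes to a rising factorial.
Ratio: r(k) = 1 * (k-\frac{1}{11}) (k+4) / [(k+\frac{76}{11}) (k+1)] - rational; roots negated = parameters, x = 1, C = -2.


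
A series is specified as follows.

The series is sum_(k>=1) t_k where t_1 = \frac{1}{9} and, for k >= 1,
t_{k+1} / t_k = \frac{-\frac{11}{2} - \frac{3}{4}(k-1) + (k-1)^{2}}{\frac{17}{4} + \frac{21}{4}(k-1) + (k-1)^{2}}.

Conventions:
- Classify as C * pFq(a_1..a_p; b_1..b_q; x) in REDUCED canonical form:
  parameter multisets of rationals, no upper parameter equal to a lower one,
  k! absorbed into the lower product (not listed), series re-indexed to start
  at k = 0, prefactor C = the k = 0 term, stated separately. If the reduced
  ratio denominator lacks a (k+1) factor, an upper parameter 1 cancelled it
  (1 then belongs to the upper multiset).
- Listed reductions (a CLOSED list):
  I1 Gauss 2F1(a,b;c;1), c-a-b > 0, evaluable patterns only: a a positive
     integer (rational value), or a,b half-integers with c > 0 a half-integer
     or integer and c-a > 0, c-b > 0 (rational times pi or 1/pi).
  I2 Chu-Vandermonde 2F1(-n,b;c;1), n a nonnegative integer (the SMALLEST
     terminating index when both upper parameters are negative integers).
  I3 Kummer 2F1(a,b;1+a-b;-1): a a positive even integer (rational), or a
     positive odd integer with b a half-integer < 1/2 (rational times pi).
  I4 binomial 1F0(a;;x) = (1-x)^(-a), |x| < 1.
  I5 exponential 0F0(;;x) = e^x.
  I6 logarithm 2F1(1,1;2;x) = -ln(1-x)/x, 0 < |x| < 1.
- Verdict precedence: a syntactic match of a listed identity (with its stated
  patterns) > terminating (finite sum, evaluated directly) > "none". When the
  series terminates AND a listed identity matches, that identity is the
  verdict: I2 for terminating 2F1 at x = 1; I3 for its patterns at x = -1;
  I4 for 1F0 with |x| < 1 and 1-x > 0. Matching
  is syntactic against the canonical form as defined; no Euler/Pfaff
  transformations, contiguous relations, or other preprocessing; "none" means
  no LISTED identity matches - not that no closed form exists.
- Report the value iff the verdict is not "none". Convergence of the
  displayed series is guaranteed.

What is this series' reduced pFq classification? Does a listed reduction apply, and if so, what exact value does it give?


Canonical form: C = \frac{1}{9} times 2F1 with upper {-\frac{11}{4}, 2}, lower {\frac{17}{4}}, x = 1. Verdict: Gauss (I1, integer-parameter pattern) matches (x = 1: the Gamma ratio telescopes since c-a-b = 5 > 0 and a = 2 in Z>0). Hence: \frac{13}{480}.

Key step: x = 1 and factor the ratio over Q (C = 1/9): negated roots = parameters.
Step ratio: r(k) = 1 * (k-\frac{11}{4}) (k+2) / [(k+\frac{17}{4}) (k+1)] - rational in k. x = 1; t_0 = \frac{1}{9}; negate the roots.


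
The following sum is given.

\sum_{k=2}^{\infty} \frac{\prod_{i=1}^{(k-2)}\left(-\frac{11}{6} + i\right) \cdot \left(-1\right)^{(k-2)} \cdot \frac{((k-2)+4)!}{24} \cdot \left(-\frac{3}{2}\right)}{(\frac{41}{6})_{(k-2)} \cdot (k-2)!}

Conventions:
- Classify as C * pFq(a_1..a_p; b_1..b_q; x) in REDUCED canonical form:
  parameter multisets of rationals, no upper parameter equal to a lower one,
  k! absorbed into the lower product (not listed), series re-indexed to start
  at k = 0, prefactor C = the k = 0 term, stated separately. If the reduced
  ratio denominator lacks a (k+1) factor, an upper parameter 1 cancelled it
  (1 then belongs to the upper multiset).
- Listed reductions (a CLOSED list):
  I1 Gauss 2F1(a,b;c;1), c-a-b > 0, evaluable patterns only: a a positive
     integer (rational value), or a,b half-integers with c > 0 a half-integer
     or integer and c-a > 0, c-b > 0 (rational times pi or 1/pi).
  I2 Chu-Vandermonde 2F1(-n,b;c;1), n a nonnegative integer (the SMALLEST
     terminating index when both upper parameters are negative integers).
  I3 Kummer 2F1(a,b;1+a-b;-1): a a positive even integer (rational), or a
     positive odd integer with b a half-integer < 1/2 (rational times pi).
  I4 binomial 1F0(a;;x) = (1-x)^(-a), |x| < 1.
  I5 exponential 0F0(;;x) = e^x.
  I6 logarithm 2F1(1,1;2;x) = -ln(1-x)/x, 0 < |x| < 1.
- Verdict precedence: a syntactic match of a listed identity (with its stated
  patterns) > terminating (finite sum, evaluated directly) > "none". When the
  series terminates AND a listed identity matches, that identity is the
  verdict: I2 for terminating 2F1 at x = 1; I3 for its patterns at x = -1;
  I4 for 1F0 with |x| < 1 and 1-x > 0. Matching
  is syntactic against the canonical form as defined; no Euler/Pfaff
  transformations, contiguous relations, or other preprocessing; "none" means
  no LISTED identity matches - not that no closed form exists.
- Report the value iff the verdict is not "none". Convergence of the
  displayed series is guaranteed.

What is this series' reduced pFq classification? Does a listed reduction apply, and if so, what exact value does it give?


Structural cue: t_0 being -\frac{3}{2}, the running product (C = -3/2, x = -1) telescopes to a rising factorial.
Step ratio: r(k) = -1 * (k-\frac{5}{6}) (k+5) / [(k+\frac{41}{6}) (k+1)] ; factor over Q: parameters, x = -1, and C = -\frac{3}{2}.

The series (x = -1) is 2F1: upper {-\frac{5}{6}, 5}, lower {\frac{41}{6}}, prefactor -\frac{3}{2}. Verdict: none - at argument -1 the multisets {-\frac{5}{6}, 5} ; {\frac{41}{6}} match no listed identity.


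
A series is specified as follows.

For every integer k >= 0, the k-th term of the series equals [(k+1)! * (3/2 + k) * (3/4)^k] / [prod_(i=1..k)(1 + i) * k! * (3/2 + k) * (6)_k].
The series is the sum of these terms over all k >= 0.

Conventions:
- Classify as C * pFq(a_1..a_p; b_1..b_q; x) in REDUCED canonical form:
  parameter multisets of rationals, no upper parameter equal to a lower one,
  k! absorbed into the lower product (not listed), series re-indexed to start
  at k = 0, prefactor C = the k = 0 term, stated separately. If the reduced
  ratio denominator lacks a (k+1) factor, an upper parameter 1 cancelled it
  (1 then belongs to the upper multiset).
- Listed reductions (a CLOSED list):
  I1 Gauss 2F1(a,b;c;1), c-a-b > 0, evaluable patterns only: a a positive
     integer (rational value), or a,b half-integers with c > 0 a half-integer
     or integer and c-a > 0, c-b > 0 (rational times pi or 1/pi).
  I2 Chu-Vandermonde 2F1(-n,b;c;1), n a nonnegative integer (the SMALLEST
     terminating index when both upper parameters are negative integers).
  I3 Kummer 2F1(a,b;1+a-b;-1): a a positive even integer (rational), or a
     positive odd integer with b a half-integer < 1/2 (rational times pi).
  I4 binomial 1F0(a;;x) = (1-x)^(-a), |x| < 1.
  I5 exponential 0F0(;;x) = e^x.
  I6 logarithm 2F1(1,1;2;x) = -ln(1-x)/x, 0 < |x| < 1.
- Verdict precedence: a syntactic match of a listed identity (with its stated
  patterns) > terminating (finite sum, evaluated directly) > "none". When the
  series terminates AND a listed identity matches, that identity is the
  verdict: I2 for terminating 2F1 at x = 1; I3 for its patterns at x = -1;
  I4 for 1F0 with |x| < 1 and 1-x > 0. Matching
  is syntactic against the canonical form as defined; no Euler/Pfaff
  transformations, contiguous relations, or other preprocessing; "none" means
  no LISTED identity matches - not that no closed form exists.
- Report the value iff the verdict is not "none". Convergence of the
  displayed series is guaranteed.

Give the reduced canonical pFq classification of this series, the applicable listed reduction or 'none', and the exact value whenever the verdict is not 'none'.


At argument 3/4: a 0F1 with upper {-}, lower {6}, scaled by C = 1. Verdict: no listed reduction: x = 3/4 and upper {-} fail every I1-I6 pattern.

First insight: t_0 being 1, k + 3/2 divides numerator and denominator alike; prefactor 1 after cancelling.
Consecutive-term ratio: r(k) = (3/4) * 1 / [(k+6) (k+1)] - rational in k, leading ratio (3/4); with t_0 = 1, classification follows.


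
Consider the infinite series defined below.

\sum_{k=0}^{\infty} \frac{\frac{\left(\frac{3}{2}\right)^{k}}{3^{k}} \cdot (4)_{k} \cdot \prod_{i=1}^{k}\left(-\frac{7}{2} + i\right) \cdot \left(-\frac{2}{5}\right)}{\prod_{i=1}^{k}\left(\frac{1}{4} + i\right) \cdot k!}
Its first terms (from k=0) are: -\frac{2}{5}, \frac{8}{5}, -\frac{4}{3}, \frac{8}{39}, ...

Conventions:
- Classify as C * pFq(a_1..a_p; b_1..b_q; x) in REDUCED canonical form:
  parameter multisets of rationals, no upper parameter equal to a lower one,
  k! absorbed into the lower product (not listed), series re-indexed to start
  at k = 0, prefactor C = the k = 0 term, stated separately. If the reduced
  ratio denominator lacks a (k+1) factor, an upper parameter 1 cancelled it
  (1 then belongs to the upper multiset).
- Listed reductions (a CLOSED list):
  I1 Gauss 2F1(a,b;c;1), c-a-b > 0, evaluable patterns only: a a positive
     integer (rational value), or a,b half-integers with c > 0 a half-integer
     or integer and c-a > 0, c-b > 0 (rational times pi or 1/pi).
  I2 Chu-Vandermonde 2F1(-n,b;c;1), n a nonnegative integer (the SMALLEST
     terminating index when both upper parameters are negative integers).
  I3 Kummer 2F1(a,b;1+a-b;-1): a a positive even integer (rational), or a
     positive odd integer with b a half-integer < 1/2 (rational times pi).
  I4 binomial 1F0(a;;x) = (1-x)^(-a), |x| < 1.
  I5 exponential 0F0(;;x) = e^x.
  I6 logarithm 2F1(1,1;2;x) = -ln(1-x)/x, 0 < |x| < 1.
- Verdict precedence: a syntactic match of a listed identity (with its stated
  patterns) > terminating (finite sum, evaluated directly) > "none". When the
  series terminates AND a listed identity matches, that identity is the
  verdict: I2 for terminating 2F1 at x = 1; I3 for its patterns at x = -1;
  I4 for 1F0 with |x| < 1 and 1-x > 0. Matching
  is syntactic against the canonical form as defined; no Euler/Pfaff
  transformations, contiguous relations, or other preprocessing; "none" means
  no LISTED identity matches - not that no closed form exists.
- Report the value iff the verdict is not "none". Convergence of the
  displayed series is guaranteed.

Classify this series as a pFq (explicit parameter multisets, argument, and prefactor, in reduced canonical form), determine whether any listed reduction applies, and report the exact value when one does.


This is -\frac{2}{5} * 2F1(-\frac{5}{2}, 4; \frac{5}{4}; \frac{1}{2}) in reduced canonical form. Verdict: none - at argument \frac{1}{2} the multisets {-\frac{5}{2}, 4} ; {\frac{5}{4}} match no listed identity.

Key step: t_0 being -\frac{2}{5}, the two k-th powers (C = -2/5) combine into one argument.
Consecutive-term ratio: r(k) = \frac{1}{2} * (k-\frac{5}{2}) (k+4) / [(k+\frac{5}{4}) (k+1)] - rational; roots negated = parameters, x = \frac{1}{2}, C = -\frac{2}{5}.


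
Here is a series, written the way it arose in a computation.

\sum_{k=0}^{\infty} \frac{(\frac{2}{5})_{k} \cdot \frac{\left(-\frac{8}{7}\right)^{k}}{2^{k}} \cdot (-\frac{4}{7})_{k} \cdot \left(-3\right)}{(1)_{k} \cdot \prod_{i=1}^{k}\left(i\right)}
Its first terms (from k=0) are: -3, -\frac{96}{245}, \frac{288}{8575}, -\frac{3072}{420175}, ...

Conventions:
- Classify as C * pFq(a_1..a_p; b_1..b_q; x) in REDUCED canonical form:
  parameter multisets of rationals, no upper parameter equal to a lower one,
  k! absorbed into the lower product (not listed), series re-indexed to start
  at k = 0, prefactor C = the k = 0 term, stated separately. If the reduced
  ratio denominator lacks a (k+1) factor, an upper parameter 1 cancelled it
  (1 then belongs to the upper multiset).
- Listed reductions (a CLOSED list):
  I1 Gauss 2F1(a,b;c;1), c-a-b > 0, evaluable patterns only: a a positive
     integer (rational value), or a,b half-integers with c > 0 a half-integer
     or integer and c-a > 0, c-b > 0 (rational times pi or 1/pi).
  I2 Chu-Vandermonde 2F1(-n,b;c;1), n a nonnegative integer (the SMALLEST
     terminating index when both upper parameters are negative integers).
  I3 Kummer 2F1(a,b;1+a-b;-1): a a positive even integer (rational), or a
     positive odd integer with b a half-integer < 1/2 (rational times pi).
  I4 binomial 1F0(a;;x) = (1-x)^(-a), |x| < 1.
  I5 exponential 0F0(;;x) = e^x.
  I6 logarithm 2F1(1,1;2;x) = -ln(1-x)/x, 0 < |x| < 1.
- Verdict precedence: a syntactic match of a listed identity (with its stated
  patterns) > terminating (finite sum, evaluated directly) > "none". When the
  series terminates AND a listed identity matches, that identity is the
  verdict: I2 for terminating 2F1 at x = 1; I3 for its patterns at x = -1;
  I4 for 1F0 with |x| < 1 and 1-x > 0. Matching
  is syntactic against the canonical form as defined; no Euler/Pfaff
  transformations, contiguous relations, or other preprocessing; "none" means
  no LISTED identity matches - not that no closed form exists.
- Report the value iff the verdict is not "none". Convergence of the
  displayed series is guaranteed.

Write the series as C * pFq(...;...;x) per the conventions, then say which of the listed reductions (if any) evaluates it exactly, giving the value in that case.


With C = -3: the canonical form is 2F1(-\frac{4}{7}, \frac{2}{5}; 1; -\frac{4}{7}). Verdict: none - this 2F1 at x = -\frac{4}{7} matches no listed pattern, and upper {-\frac{4}{7}, \frac{2}{5}} holds no stopper.

Key observation: t_0 = -3 here, and the product of the first k integers (C = -3, x = -4/7) is k!.
Term ratio: r(k) = -\frac{4}{7} * (k-\frac{4}{7}) (k+\frac{2}{5}) / [(k+1) (k+1)] - rational in k, leading ratio -\frac{4}{7}; with t_0 = -3, classification follows.


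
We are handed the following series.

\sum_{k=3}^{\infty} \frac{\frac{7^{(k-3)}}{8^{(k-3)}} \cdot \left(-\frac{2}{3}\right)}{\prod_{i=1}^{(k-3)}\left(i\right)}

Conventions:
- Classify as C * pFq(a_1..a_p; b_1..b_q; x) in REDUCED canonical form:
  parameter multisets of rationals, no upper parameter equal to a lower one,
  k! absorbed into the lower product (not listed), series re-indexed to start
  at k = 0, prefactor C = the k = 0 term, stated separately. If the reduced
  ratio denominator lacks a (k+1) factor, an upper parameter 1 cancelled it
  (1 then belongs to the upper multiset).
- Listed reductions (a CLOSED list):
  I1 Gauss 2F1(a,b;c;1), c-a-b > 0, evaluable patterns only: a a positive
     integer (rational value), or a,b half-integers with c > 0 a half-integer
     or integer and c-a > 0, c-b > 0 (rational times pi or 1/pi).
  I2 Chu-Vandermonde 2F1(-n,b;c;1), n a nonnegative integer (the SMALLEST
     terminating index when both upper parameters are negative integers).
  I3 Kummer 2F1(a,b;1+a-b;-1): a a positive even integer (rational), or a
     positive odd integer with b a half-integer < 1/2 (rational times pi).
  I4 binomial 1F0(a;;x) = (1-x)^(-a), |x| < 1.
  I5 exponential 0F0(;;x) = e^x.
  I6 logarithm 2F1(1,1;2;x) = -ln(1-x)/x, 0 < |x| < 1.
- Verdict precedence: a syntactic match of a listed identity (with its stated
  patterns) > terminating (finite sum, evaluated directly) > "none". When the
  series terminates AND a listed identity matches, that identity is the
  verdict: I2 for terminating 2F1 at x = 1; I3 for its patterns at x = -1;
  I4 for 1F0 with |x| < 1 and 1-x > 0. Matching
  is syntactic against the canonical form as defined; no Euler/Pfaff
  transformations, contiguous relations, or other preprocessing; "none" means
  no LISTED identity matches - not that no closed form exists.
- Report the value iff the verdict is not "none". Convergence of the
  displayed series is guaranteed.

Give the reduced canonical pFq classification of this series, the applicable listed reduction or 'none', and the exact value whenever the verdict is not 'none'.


First insight: from the first term -\frac{2}{3}: the two geometric factors (prefactor -2/3) combine into one argument.
Term ratio: r(k) = \frac{7}{8} * 1 / [(k+1)] - rational in k, leading ratio \frac{7}{8}; with t_0 = -\frac{2}{3}, classification follows.

With C = -\frac{2}{3}: the canonical form is 0F0(-; -; \frac{7}{8}). Verdict: this is the exponential series (I5) (the 0F0 exponential series at x = \frac{7}{8}). Exact value: \left(-\frac{2}{3}\right) \cdot e^{\frac{7}{8}}.


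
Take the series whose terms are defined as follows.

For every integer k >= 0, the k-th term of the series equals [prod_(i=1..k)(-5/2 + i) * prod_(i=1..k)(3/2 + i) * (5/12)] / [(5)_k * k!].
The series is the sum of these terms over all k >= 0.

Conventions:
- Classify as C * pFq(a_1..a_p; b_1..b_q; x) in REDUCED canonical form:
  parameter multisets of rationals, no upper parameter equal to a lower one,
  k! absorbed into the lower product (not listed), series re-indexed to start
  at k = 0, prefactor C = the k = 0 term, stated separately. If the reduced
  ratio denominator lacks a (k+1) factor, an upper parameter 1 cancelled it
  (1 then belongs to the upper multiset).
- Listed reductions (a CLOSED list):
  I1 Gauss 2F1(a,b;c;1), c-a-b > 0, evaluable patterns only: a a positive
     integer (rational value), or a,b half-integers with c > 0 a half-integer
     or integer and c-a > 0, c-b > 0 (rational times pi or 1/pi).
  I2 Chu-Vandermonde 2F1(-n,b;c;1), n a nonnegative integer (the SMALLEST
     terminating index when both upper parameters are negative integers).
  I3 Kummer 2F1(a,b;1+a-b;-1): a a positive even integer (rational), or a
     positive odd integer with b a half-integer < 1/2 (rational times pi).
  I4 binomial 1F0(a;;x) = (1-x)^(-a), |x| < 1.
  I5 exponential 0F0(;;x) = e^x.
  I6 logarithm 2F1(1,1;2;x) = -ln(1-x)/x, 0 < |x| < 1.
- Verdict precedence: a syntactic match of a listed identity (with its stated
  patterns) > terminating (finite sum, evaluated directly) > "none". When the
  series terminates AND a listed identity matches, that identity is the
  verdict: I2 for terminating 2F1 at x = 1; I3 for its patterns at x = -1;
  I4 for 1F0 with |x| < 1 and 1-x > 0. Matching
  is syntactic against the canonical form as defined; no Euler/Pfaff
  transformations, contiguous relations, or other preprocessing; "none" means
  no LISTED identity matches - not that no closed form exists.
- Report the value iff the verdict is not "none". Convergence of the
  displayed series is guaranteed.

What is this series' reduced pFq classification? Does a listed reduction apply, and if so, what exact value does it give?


At argument 1: a 2F1 with upper {-3/2, 5/2}, lower {5}, scaled by C = 5/12. Verdict at x = 1: Gauss (I1, half-integer pattern) matches (x = 1; upper {-3/2, 5/2} half-integers, c = 5 in the evaluable pattern). Hence: (1024/2079) / pi.

Key observation: t_0 being 5/12, the running product (C = 5/12) telescopes to a rising factorial.
Consecutive-term ratio: r(k) = 1 * (k-3/2) (k+5/2) / [(k+5) (k+1)] ; factor over Q: parameters, x = 1, and C = 5/12.


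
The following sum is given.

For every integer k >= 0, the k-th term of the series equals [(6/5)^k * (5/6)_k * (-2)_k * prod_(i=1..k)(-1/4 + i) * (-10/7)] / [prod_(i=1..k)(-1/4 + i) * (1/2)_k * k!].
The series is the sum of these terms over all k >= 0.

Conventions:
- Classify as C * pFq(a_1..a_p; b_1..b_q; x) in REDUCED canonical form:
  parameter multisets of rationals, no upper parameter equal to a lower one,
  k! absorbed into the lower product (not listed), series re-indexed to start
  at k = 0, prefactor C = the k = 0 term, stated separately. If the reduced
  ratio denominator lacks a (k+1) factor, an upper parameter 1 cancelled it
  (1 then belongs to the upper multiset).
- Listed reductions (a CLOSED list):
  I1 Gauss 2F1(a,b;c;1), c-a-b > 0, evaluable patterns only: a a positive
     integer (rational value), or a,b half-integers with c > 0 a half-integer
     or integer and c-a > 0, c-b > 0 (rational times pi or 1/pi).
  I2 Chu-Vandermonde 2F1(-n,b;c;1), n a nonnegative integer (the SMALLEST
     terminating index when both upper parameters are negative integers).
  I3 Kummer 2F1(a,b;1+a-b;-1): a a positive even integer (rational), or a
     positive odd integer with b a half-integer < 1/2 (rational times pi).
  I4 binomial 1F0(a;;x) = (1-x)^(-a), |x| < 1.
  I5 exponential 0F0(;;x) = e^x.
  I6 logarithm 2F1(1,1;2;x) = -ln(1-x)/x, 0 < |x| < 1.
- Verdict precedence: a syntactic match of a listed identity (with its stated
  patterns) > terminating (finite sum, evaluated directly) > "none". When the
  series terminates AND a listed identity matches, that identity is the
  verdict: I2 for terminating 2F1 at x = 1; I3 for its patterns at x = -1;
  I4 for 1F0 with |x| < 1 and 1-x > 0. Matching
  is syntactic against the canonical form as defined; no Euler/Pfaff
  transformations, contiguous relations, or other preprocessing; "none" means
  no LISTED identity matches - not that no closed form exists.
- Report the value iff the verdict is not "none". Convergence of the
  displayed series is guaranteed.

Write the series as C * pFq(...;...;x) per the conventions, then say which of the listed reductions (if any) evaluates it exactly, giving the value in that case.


The series (x = 6/5) is 2F1: upper {-2, 5/6}, lower {1/2}, prefactor -10/7. Verdict: terminating - no listed pattern fits, but -2 in the upper list cuts the series at k = 2; direct evaluation. Its exact value is 2/21.

Structural cue: from the first term -10/7: the lower running product (C = -10/7) is a rising factorial.
Ratio: r(k) = (6/5) * (k-2) (k+5/6) / [(k+1/2) (k+1)] - rational in k, leading ratio (6/5); with t_0 = -10/7, classification follows.


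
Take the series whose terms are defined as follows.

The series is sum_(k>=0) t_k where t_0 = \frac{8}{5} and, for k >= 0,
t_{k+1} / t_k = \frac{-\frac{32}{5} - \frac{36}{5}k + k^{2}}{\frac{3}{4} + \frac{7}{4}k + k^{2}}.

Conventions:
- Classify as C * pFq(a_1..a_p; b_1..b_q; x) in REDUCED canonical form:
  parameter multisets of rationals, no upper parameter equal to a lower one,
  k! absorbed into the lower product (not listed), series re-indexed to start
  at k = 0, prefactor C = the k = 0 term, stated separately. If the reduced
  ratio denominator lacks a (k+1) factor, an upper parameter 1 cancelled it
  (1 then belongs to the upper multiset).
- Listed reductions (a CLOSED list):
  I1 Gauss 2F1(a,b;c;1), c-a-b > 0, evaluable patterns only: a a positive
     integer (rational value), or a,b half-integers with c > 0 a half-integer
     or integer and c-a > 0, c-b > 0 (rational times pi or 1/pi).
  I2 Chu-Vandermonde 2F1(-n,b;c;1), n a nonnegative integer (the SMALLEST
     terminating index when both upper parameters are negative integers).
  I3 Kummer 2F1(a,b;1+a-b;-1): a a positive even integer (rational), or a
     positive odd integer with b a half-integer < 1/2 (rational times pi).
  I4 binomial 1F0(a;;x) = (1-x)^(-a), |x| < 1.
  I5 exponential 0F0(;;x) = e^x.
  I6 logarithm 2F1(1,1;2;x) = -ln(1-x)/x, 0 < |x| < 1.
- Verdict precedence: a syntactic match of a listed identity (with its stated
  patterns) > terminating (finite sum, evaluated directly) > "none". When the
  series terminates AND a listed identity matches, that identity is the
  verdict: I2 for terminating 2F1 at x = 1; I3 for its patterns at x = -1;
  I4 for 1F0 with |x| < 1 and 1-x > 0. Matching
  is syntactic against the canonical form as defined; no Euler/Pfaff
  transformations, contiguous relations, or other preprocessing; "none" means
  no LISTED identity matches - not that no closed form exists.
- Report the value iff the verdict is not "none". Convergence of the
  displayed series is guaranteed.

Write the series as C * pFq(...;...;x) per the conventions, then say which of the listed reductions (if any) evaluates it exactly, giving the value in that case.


Prefactor \frac{8}{5}, argument 1: 2F1 with upper {-8, \frac{4}{5}} over lower {\frac{3}{4}}. Verdict at x = 1: the Chu-Vandermonde identity I2 matches (terminating 2F1 at x = 1 with n = 8, b = 4/5, c = \frac{3}{4}). Sum: -\frac{1145450072}{62666015625}.

Key step: with t_0 = \frac{8}{5}, factor the ratio over Q (C = 8/5, x = 1): negated roots = parameters.
Consecutive-term ratio: r(k) = 1 * (k-8) (k+\frac{4}{5}) / [(k+\frac{3}{4}) (k+1)] - rational; roots negated = parameters, x = 1, C = \frac{8}{5}.


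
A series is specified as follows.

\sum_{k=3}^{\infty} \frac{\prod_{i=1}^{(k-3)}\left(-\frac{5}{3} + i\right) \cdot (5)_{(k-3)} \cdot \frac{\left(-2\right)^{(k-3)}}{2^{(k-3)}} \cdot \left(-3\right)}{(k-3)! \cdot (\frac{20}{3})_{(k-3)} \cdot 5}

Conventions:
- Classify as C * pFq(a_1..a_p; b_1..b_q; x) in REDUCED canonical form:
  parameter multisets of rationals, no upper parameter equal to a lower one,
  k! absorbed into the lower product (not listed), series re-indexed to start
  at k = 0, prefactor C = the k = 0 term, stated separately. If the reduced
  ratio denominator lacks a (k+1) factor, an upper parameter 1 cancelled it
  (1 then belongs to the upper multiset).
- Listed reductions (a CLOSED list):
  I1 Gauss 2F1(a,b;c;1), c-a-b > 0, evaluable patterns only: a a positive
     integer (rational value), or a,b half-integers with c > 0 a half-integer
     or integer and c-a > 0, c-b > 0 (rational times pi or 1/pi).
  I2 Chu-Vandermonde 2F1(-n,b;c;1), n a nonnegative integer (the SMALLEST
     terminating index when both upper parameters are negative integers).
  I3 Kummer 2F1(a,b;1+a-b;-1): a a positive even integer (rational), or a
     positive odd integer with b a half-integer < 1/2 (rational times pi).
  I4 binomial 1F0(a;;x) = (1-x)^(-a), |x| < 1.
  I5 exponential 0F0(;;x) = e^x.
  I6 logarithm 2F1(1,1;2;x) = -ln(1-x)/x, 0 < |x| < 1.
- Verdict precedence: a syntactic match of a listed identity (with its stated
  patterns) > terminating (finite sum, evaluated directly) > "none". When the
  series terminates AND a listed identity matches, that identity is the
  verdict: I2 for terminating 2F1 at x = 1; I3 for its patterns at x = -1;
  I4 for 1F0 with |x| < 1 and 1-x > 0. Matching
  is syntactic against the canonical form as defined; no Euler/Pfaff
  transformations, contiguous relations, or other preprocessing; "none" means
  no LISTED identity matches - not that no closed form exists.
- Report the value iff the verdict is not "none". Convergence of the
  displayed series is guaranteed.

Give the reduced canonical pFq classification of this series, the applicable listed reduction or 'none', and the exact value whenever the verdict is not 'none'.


x = -1 here; the reduced form reads 2F1, upper {-\frac{2}{3}, 5}, lower {\frac{20}{3}}, C = -\frac{3}{5}. Verdict: no listed reduction: x = -1 and upper {-\frac{2}{3}, 5} fail every I1-I6 pattern.

Key step: t_0 = -\frac{3}{5} here, and the two k-th powers (prefactor -3/5) combine into one argument.
Step ratio: r(k) = -1 * (k-\frac{2}{3}) (k+5) / [(k+\frac{20}{3}) (k+1)] ; factor over Q: parameters, x = -1, and C = -\frac{3}{5}.


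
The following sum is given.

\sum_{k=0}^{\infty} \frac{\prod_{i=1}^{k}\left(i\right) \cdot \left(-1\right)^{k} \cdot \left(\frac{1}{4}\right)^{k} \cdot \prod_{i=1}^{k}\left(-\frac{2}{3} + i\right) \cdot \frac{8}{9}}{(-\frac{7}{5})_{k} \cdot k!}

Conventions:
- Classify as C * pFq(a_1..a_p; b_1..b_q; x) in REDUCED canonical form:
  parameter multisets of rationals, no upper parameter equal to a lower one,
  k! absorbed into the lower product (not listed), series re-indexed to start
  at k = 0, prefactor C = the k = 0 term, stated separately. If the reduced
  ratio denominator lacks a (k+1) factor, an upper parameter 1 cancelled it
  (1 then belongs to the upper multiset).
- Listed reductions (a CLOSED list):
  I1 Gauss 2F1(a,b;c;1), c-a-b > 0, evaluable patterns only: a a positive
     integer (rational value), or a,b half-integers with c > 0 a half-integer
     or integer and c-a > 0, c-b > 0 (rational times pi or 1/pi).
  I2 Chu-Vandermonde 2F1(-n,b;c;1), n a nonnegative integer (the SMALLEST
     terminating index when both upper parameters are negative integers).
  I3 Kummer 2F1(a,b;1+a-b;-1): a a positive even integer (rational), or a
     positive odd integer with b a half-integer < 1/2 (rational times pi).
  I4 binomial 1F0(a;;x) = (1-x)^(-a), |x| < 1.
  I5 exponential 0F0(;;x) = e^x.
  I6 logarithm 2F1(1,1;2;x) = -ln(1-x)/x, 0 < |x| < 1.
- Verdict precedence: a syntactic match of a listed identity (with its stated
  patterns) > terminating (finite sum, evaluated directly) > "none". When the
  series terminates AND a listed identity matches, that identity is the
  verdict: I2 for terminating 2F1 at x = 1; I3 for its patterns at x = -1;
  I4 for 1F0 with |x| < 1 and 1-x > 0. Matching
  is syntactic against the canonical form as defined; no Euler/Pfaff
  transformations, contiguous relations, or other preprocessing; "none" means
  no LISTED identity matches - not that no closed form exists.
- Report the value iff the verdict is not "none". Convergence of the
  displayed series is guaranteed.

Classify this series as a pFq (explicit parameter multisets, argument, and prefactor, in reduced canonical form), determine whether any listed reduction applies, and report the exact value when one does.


Prefactor \frac{8}{9}, argument -\frac{1}{4}: 2F1 with upper {\frac{1}{3}, 1} over lower {-\frac{7}{5}}. Verdict: none. A 2F1 with upper {\frac{1}{3}, 1} fits none of I1-I6 at x = -\frac{1}{4}; the sum runs forever.

The tell: t_0 = \frac{8}{9} here, and the (-1)^k factor (C = 8/9, x = -1/4) folds into the argument's sign.
Ratio: r(k) = -\frac{1}{4} * (k+\frac{1}{3}) (k+1) / [(k-\frac{7}{5}) (k+1)] - rational in k. x = -\frac{1}{4}; t_0 = \frac{8}{9}; negate the roots.


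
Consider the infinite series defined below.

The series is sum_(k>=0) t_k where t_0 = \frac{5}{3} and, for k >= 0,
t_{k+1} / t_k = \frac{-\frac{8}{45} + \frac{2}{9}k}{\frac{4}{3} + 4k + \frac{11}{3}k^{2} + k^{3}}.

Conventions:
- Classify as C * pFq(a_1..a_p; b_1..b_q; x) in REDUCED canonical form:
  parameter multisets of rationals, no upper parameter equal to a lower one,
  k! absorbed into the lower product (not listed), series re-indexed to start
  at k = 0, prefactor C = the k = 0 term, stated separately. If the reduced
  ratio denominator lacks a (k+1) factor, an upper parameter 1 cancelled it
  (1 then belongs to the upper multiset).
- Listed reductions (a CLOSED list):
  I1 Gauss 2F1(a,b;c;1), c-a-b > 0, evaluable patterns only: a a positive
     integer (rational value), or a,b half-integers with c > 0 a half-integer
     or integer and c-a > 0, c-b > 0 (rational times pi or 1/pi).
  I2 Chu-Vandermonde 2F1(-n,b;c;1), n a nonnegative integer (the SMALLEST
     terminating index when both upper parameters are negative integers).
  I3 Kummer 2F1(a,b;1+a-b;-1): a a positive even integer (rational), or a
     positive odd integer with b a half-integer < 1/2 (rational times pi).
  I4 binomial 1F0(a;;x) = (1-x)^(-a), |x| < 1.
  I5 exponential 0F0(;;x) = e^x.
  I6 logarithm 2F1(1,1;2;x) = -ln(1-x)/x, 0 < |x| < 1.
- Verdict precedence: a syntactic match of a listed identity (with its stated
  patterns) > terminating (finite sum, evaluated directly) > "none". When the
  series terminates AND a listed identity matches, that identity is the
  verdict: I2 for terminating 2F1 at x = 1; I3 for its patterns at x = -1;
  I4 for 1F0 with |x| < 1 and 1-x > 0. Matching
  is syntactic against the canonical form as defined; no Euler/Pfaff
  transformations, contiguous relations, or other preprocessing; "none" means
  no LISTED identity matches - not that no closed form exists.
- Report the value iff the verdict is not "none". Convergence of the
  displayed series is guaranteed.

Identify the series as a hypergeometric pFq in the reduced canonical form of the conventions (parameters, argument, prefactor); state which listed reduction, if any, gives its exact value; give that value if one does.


First insight: t_0 = \frac{5}{3} here, and the expanded ratio factors over Q; C = 5/3, roots give parameters.
Step ratio: r(k) = \frac{2}{9} * (k-\frac{4}{5}) / [(k+\frac{2}{3}) (k+2) (k+1)] - rational in k. x = \frac{2}{9}; t_0 = \frac{5}{3}; negate the roots.

Classification (C = \frac{5}{3}): 1F2 with upper {-\frac{4}{5}}, lower {\frac{2}{3}, 2}, argument x = \frac{2}{9}. Verdict: none here - no I1-I6 shape fits x = \frac{2}{9} with lower {\frac{2}{3}, 2}.
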